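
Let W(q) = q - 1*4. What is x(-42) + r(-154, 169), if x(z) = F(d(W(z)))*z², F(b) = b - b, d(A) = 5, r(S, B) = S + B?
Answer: 15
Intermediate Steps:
r(S, B) = B + S
W(q) = -4 + q (W(q) = q - 4 = -4 + q)
F(b) = 0
x(z) = 0 (x(z) = 0*z² = 0)
x(-42) + r(-154, 169) = 0 + (169 - 154) = 0 + 15 = 15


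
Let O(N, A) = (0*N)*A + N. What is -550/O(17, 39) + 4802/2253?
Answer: -1157516/38301 ≈ -30.222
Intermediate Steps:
O(N, A) = N (O(N, A) = 0*A + N = 0 + N = N)
-550/O(17, 39) + 4802/2253 = -550/17 + 4802/2253 = -1157516/38301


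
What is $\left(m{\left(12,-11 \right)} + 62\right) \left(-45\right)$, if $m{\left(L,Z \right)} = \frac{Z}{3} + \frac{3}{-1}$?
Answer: $-2490$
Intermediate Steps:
$m{\left(L,Z \right)} = -3 + \frac{Z}{3}$ ($m{\left(L,Z \right)} = Z \frac{1}{3} + 3 \left(-1\right) = \frac{Z}{3} - 3 = -3 + \frac{Z}{3}$)
$\left(m{\left(12,-11 \right)} + 62\right) \left(-45\right) = \left(\left(-3 + \frac{1}{3} \left(-11\right)\right) + 62\right) \left(-45\right) = \left(\left(-3 - \frac{11}{3}\right) + 62\right) \left(-45\right) = \left(- \frac{20}{3} + 62\right) \left(-45\right) = \frac{166}{3} \left(-45\right) = -2490$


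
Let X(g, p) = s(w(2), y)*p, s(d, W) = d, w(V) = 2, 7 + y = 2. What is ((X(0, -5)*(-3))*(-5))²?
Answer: 22500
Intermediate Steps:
y = -5 (y = -7 + 2 = -5)
X(g, p) = 2*p
((X(0, -5)*(-3))*(-5))² = (((2*(-5))*(-3))*(-5))² = (-10*(-3)*(-5))² = (30*(-5))² = (-150)² = 22500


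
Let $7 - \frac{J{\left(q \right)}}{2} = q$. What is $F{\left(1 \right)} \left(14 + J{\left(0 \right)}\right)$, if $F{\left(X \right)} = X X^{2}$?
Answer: $28$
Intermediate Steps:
$J{\left(q \right)} = 14 - 2 q$
$F{\left(X \right)} = X^{3}$
$F{\left(1 \right)} \left(14 + J{\left(0 \right)}\right) = 1^{3} \left(14 + \left(14 - 0\right)\right) = 1 \left(14 + \left(14 + 0\right)\right) = 1 \left(14 + 14\right) = 1 \cdot 28 = 28$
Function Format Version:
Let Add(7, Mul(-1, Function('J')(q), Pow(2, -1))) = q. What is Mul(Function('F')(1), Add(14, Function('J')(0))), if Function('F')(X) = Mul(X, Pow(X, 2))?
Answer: 28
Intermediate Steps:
Function('J')(q) = Add(14, Mul(-2, q))
Function('F')(X) = Pow(X, 3)
Mul(Function('F')(1), Add(14, Function('J')(0))) = Mul(Pow(1, 3), Add(14, Add(14, Mul(-2, 0)))) = Mul(1, Add(14, Add(14, 0))) = Mul(1, Add(14, 14)) = Mul(1, 28) = 28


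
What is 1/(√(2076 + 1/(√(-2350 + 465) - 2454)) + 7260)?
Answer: 1/(7260 + √(2076 - 1/(2454 - I*√1885))) ≈ 0.00013688 + 0.e-15*I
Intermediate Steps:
1/(√(2076 + 1/(√(-2350 + 465) - 2454)) + 7260) = 1/(√(2076 + 1/(√(-1885) - 2454)) + 7260) = 1/(√(2076 + 1/(I*√1885 - 2454)) + 7260) = 1/(√(2076 + 1/(-2454 + I*√1885)) + 7260) = 1/(7260 + √(2076 + 1/(-2454 + I*√1885)))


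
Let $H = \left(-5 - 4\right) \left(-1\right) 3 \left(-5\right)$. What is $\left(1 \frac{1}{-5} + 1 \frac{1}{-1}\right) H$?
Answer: $162$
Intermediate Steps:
$H = -135$ ($H = \left(-9\right) \left(-1\right) 3 \left(-5\right) = 9 \cdot 3 \left(-5\right) = 27 \left(-5\right) = -135$)
$\left(1 \frac{1}{-5} + 1 \frac{1}{-1}\right) H = \left(1 \frac{1}{-5} + 1 \frac{1}{-1}\right) \left(-135\right) = \left(1 \left(- \frac{1}{5}\right) + 1 \left(-1\right)\right) \left(-135\right) = \left(- \frac{1}{5} - 1\right) \left(-135\right) = \left(- \frac{6}{5}\right) \left(-135\right) = 162$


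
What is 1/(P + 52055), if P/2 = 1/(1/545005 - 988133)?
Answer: 269268712832/14016782845924755 ≈ 1.9210e-5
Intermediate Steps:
P = -545005/269268712832 (P = 2/(1/545005 - 988133) = 2/(-538537425664/545005) = 2*(-545005/538537425664) = -545005/269268712832 ≈ -2.0240e-6)
1/(P + 52055) = 1/(-545005/269268712832 + 52055) = 1/(14016782845924755/269268712832) = 269268712832/14016782845924755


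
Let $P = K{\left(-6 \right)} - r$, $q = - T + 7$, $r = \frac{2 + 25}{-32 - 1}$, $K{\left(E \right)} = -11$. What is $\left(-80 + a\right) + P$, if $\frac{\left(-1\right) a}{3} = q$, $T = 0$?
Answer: $- \frac{1223}{11} \approx -111.18$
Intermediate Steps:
$r = - \frac{9}{11}$ ($r = \frac{27}{-33} = 27 \left(- \frac{1}{33}\right) = - \frac{9}{11} \approx -0.81818$)
$q = 7$ ($q = \left(-1\right) 0 + 7 = 0 + 7 = 7$)
$P = - \frac{112}{11}$ ($P = -11 - - \frac{9}{11} = -11 + \frac{9}{11} = - \frac{112}{11} \approx -10.182$)
$a = -21$ ($a = \left(-3\right) 7 = -21$)
$\left(-80 + a\right) + P = \left(-80 - 21\right) - \frac{112}{11} = -101 - \frac{112}{11} = - \frac{1223}{11}$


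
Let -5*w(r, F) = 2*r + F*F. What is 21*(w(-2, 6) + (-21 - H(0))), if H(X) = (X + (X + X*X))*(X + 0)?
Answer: -2877/5 ≈ -575.40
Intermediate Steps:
H(X) = X*(X² + 2*X) (H(X) = (X + (X + X²))*X = (X² + 2*X)*X = X*(X² + 2*X))
w(r, F) = -2*r/5 - F²/5 (w(r, F) = -(2*r + F*F)/5 = -(2*r + F²)/5 = -(F² + 2*r)/5 = -2*r/5 - F²/5)
21*(w(-2, 6) + (-21 - H(0))) = 21*((-⅖*(-2) - ⅕*6²) + (-21 - 0²*(2 + 0))) = 21*((⅘ - ⅕*36) + (-21 - 0*2)) = 21*((⅘ - 36/5) + (-21 - 1*0)) = 21*(-32/5 + (-21 + 0)) = 21*(-32/5 - 21) = 21*(-137/5) = -2877/5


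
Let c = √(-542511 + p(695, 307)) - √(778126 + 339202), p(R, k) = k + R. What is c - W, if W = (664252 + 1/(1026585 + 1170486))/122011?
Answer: -1459408805893/268066829781 - 4*√69833 + I*√541509 ≈ -1062.5 + 735.87*I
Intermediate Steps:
p(R, k) = R + k
c = -4*√69833 + I*√541509 (c = √(-542511 + (695 + 307)) - √(778126 + 339202) = √(-542511 + 1002) - √1117328 = √(-541509) - 4*√69833 = I*√541509 - 4*√69833 = -4*√69833 + I*√541509 ≈ -1057.0 + 735.87*I)
W = 1459408805893/268066829781 (W = (664252 + 1/2197071)*(1/122011) = (1459408805893/2197071)*(1/122011) = 1459408805893/268066829781 ≈ 5.4442)
c - W = (-4*√69833 + I*√541509) - 1*1459408805893/268066829781 = (-4*√69833 + I*√541509) - 1459408805893/268066829781 = -1459408805893/268066829781 - 4*√69833 + I*√541509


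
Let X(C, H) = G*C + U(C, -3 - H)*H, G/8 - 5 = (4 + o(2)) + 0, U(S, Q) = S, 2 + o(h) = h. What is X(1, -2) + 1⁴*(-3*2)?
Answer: 64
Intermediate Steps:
o(h) = -2 + h
G = 72 (G = 40 + 8*((4 + (-2 + 2)) + 0) = 40 + 8*((4 + 0) + 0) = 40 + 8*(4 + 0) = 40 + 8*4 = 40 + 32 = 72)
X(C, H) = 72*C + C*H
X(1, -2) + 1⁴*(-3*2) = 1*(72 - 2) + 1⁴*(-3*2) = 1*70 + 1*(-6) = 70 - 6 = 64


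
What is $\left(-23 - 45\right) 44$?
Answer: $-2992$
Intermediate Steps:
$\left(-23 - 45\right) 44 = \left(-68\right) 44 = -2992$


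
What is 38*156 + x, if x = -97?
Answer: 5831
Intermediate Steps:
38*156 + x = 38*156 - 97 = 5928 - 97 = 5831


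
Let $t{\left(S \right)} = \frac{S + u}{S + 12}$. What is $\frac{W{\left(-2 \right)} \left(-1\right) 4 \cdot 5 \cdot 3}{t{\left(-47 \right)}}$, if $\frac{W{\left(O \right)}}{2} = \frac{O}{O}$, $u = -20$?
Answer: $- \frac{4200}{67} \approx -62.687$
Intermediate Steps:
$W{\left(O \right)} = 2$ ($W{\left(O \right)} = 2 \frac{O}{O} = 2 \cdot 1 = 2$)
$t{\left(S \right)} = \frac{-20 + S}{12 + S}$ ($t{\left(S \right)} = \frac{S - 20}{S + 12} = \frac{-20 + S}{12 + S}$)
$\frac{W{\left(-2 \right)} \left(-1\right) 4 \cdot 5 \cdot 3}{t{\left(-47 \right)}} = \frac{2 \left(-1\right) 4 \cdot 5 \cdot 3}{\frac{1}{12 - 47} \left(-20 - 47\right)} = \frac{2 \left(\left(-4\right) 5\right) 3}{\frac{1}{-35} \left(-67\right)} = \frac{2 \left(-20\right) 3}{\left(- \frac{1}{35}\right) \left(-67\right)} = \frac{\left(-40\right) 3}{\frac{67}{35}} = \left(-120\right) \frac{35}{67} = - \frac{4200}{67}$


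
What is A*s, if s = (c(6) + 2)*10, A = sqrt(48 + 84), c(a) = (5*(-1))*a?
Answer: -560*sqrt(33) ≈ -3217.0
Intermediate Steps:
c(a) = -5*a
A = 2*sqrt(33) (A = sqrt(132) = 2*sqrt(33) ≈ 11.489)
s = -280 (s = (-5*6 + 2)*10 = (-30 + 2)*10 = -28*10 = -280)
A*s = (2*sqrt(33))*(-280) = -560*sqrt(33)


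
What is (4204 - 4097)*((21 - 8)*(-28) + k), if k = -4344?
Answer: -503756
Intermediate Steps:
(4204 - 4097)*((21 - 8)*(-28) + k) = (4204 - 4097)*((21 - 8)*(-28) - 4344) = 107*(13*(-28) - 4344) = 107*(-364 - 4344) = 107*(-4708) = -503756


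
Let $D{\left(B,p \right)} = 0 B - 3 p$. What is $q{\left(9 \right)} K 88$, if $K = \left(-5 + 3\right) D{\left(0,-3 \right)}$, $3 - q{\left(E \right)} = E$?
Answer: $9504$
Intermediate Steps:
$D{\left(B,p \right)} = - 3 p$ ($D{\left(B,p \right)} = 0 - 3 p = - 3 p$)
$q{\left(E \right)} = 3 - E$
$K = -18$ ($K = \left(-5 + 3\right) \left(\left(-3\right) \left(-3\right)\right) = \left(-2\right) 9 = -18$)
$q{\left(9 \right)} K 88 = \left(3 - 9\right) \left(-18\right) 88 = \left(-6\right) \left(-18\right) 88 = 108 \cdot 88 = 9504$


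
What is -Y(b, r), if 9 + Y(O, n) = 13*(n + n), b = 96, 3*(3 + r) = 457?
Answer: -11621/3 ≈ -3873.7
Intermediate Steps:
r = 448/3 (r = -3 + (⅓)*457 = -3 + 457/3 = 448/3 ≈ 149.33)
Y(O, n) = -9 + 26*n (Y(O, n) = -9 + 13*(n + n) = -9 + 13*(2*n) = -9 + 26*n)
-Y(b, r) = -(-9 + 26*(448/3)) = -(-9 + 11648/3) = -1*11621/3 = -11621/3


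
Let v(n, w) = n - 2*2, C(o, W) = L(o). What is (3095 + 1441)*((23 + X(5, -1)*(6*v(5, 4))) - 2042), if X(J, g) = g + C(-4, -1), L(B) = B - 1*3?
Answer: -9375912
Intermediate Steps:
L(B) = -3 + B (L(B) = B - 3 = -3 + B)
C(o, W) = -3 + o
v(n, w) = -4 + n (v(n, w) = n - 4 = -4 + n)
X(J, g) = -7 + g (X(J, g) = g + (-3 - 4) = g - 7 = -7 + g)
(3095 + 1441)*((23 + X(5, -1)*(6*v(5, 4))) - 2042) = (3095 + 1441)*((23 + (-7 - 1)*(6*(-4 + 5))) - 2042) = 4536*((23 - 48) - 2042) = 4536*(-25 - 2042) = 4536*(-2067) = -9375912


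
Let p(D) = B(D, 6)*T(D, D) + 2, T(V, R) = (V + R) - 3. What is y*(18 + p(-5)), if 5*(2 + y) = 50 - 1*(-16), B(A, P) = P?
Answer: -3248/5 ≈ -649.60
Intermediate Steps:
T(V, R) = -3 + R + V (T(V, R) = (R + V) - 3 = -3 + R + V)
p(D) = -16 + 12*D (p(D) = 6*(-3 + D + D) + 2 = 6*(-3 + 2*D) + 2 = (-18 + 12*D) + 2 = -16 + 12*D)
y = 56/5 (y = -2 + (50 - 1*(-16))/5 = -2 + (50 + 16)/5 = -2 + (1/5)*66 = -2 + 66/5 = 56/5 ≈ 11.200)
y*(18 + p(-5)) = 56*(18 + (-16 + 12*(-5)))/5 = 56*(18 + (-16 - 60))/5 = 56*(18 - 76)/5 = (56/5)*(-58) = -3248/5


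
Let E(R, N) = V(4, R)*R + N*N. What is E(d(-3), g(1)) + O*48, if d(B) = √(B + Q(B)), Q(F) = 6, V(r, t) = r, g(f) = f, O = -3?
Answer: -143 + 4*√3 ≈ -136.07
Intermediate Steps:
d(B) = √(6 + B) (d(B) = √(B + 6) = √(6 + B))
E(R, N) = N² + 4*R (E(R, N) = 4*R + N*N = 4*R + N² = N² + 4*R)
E(d(-3), g(1)) + O*48 = (1² + 4*√(6 - 3)) - 3*48 = (1 + 4*√3) - 144 = -143 + 4*√3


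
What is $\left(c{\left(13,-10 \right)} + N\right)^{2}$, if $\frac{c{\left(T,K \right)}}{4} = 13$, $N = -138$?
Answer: $7396$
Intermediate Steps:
$c{\left(T,K \right)} = 52$ ($c{\left(T,K \right)} = 4 \cdot 13 = 52$)
$\left(c{\left(13,-10 \right)} + N\right)^{2} = \left(52 - 138\right)^{2} = \left(-86\right)^{2} = 7396$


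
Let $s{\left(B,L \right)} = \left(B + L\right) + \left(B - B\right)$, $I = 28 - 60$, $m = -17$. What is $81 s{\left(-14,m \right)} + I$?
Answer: $-2543$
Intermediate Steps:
$I = -32$ ($I = 28 - 60 = -32$)
$s{\left(B,L \right)} = B + L$ ($s{\left(B,L \right)} = \left(B + L\right) + 0 = B + L$)
$81 s{\left(-14,m \right)} + I = 81 \left(-14 - 17\right) - 32 = 81 \left(-31\right) - 32 = -2511 - 32 = -2543$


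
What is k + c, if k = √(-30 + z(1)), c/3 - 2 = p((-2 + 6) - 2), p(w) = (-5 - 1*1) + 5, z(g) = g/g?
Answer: 3 + I*√29 ≈ 3.0 + 5.3852*I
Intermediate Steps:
z(g) = 1
p(w) = -1 (p(w) = (-5 - 1) + 5 = -6 + 5 = -1)
c = 3 (c = 6 + 3*(-1) = 6 - 3 = 3)
k = I*√29 (k = √(-30 + 1) = √(-29) = I*√29 ≈ 5.3852*I)
k + c = I*√29 + 3 = 3 + I*√29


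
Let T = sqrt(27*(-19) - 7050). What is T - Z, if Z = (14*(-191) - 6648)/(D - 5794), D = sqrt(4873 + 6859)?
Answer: -13502917/8389676 - 4661*sqrt(2933)/8389676 + I*sqrt(7563) ≈ -1.6396 + 86.965*I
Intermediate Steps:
D = 2*sqrt(2933) (D = sqrt(11732) = 2*sqrt(2933) ≈ 108.31)
T = I*sqrt(7563) (T = sqrt(-513 - 7050) = sqrt(-7563) = I*sqrt(7563) ≈ 86.965*I)
Z = -9322/(-5794 + 2*sqrt(2933)) (Z = (14*(-191) - 6648)/(2*sqrt(2933) - 5794) = (-2674 - 6648)/(-5794 + 2*sqrt(2933)) = -9322/(-5794 + 2*sqrt(2933)) ≈ 1.6396)
T - Z = I*sqrt(7563) - (13502917/8389676 + 4661*sqrt(2933)/8389676) = I*sqrt(7563) + (-13502917/8389676 - 4661*sqrt(2933)/8389676) = -13502917/8389676 - 4661*sqrt(2933)/8389676 + I*sqrt(7563)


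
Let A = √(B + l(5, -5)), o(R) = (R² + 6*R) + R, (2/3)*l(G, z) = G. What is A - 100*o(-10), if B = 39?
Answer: -3000 + √186/2 ≈ -2993.2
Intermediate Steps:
l(G, z) = 3*G/2
o(R) = R² + 7*R
A = √186/2 (A = √(39 + (3/2)*5) = √(39 + 15/2) = √(93/2) = √186/2 ≈ 6.8191)
A - 100*o(-10) = √186/2 - (-1000)*(7 - 10) = √186/2 - (-1000)*(-3) = √186/2 - 100*30 = √186/2 - 3000 = -3000 + √186/2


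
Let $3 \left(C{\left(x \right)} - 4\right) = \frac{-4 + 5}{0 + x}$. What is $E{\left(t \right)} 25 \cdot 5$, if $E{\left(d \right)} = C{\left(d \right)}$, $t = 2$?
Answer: $\frac{3125}{6} \approx 520.83$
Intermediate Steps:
$C{\left(x \right)} = 4 + \frac{1}{3 x}$ ($C{\left(x \right)} = 4 + \frac{\left(-4 + 5\right) \frac{1}{0 + x}}{3} = 4 + \frac{1 \frac{1}{x}}{3} = 4 + \frac{1}{3 x}$)
$E{\left(d \right)} = 4 + \frac{1}{3 d}$
$E{\left(t \right)} 25 \cdot 5 = \left(4 + \frac{1}{3 \cdot 2}\right) 25 \cdot 5 = \left(4 + \frac{1}{3} \cdot \frac{1}{2}\right) 125 = \left(4 + \frac{1}{6}\right) 125 = \frac{25}{6} \cdot 125 = \frac{3125}{6}$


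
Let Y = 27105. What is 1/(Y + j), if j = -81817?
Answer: -1/54712 ≈ -1.8278e-5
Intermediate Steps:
1/(Y + j) = 1/(27105 - 81817) = 1/(-54712) = -1/54712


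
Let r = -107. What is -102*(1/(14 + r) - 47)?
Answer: 148648/31 ≈ 4795.1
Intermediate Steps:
-102*(1/(14 + r) - 47) = -102*(1/(14 - 107) - 47) = -102*(1/(-93) - 47) = -102*(-1/93 - 47) = -102*(-4372/93) = 148648/31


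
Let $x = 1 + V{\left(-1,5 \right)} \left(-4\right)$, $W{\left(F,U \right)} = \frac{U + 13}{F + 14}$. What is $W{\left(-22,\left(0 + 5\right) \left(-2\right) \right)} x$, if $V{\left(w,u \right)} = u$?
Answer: $\frac{57}{8} \approx 7.125$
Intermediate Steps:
$W{\left(F,U \right)} = \frac{13 + U}{14 + F}$
$x = -19$ ($x = 1 + 5 \left(-4\right) = 1 - 20 = -19$)
$W{\left(-22,\left(0 + 5\right) \left(-2\right) \right)} x = \frac{13 + \left(0 + 5\right) \left(-2\right)}{14 - 22} \left(-19\right) = \frac{13 + 5 \left(-2\right)}{-8} \left(-19\right) = - \frac{13 - 10}{8} \left(-19\right) = \left(- \frac{1}{8}\right) 3 \left(-19\right) = \left(- \frac{3}{8}\right) \left(-19\right) = \frac{57}{8}$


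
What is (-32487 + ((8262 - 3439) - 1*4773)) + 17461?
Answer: -14976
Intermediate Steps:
(-32487 + ((8262 - 3439) - 1*4773)) + 17461 = (-32487 + (4823 - 4773)) + 17461 = (-32487 + 50) + 17461 = -32437 + 17461 = -14976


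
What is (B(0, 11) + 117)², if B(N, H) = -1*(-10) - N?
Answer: 16129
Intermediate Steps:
B(N, H) = 10 - N
(B(0, 11) + 117)² = ((10 - 1*0) + 117)² = ((10 + 0) + 117)² = (10 + 117)² = 127² = 16129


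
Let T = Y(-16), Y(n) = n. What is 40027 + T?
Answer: 40011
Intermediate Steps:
T = -16
40027 + T = 40027 - 16 = 40011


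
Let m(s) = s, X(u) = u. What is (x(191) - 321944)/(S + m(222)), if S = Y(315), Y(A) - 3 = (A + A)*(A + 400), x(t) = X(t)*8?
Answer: -320416/450675 ≈ -0.71097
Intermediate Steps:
x(t) = 8*t (x(t) = t*8 = 8*t)
Y(A) = 3 + 2*A*(400 + A) (Y(A) = 3 + (A + A)*(A + 400) = 3 + (2*A)*(400 + A) = 3 + 2*A*(400 + A))
S = 450453 (S = 3 + 2*315² + 800*315 = 3 + 2*99225 + 252000 = 3 + 198450 + 252000 = 450453)
(x(191) - 321944)/(S + m(222)) = (8*191 - 321944)/(450453 + 222) = (1528 - 321944)/450675 = -320416*1/450675 = -320416/450675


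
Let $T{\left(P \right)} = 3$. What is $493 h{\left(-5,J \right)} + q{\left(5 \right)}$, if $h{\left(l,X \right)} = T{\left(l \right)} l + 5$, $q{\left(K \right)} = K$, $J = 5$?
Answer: $-4925$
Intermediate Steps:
$h{\left(l,X \right)} = 5 + 3 l$ ($h{\left(l,X \right)} = 3 l + 5 = 5 + 3 l$)
$493 h{\left(-5,J \right)} + q{\left(5 \right)} = 493 \left(5 + 3 \left(-5\right)\right) + 5 = 493 \left(5 - 15\right) + 5 = 493 \left(-10\right) + 5 = -4930 + 5 = -4925$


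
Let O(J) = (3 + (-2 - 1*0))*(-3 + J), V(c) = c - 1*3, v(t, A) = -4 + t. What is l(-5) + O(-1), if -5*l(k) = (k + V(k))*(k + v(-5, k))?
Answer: -202/5 ≈ -40.400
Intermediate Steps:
V(c) = -3 + c (V(c) = c - 3 = -3 + c)
l(k) = -(-9 + k)*(-3 + 2*k)/5 (l(k) = -(k + (-3 + k))*(k + (-4 - 5))/5 = -(-3 + 2*k)*(k - 9)/5 = -(-3 + 2*k)*(-9 + k)/5 = -(-9 + k)*(-3 + 2*k)/5)
O(J) = -3 + J (O(J) = (3 + (-2 + 0))*(-3 + J) = (3 - 2)*(-3 + J) = 1*(-3 + J) = -3 + J)
l(-5) + O(-1) = (-27/5 - ⅖*(-5)² + (21/5)*(-5)) + (-3 - 1) = (-27/5 - ⅖*25 - 21) - 4 = (-27/5 - 10 - 21) - 4 = -182/5 - 4 = -202/5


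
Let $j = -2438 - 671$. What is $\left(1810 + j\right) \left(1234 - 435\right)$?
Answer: $-1037901$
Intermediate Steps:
$j = -3109$ ($j = -2438 - 671 = -3109$)
$\left(1810 + j\right) \left(1234 - 435\right) = \left(1810 - 3109\right) \left(1234 - 435\right) = \left(-1299\right) 799 = -1037901$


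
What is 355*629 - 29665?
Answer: 193630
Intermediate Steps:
355*629 - 29665 = 223295 - 29665 = 193630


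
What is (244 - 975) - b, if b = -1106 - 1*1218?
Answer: 1593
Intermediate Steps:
b = -2324 (b = -1106 - 1218 = -2324)
(244 - 975) - b = (244 - 975) - 1*(-2324) = -731 + 2324 = 1593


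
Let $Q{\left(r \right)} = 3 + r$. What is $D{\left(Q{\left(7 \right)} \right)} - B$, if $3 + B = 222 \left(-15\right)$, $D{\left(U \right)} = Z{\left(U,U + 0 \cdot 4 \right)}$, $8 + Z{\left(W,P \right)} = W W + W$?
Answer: $3435$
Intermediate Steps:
$Z{\left(W,P \right)} = -8 + W + W^{2}$ ($Z{\left(W,P \right)} = -8 + \left(W W + W\right) = -8 + \left(W^{2} + W\right) = -8 + \left(W + W^{2}\right) = -8 + W + W^{2}$)
$D{\left(U \right)} = -8 + U + U^{2}$
$B = -3333$ ($B = -3 + 222 \left(-15\right) = -3 - 3330 = -3333$)
$D{\left(Q{\left(7 \right)} \right)} - B = \left(-8 + \left(3 + 7\right) + \left(3 + 7\right)^{2}\right) - -3333 = \left(-8 + 10 + 10^{2}\right) + 3333 = \left(-8 + 10 + 100\right) + 3333 = 102 + 3333 = 3435$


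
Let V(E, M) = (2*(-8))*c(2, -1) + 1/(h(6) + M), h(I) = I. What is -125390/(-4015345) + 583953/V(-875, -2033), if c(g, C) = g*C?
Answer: 316857501015251/17363154849 ≈ 18249.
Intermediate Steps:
c(g, C) = C*g
V(E, M) = 32 + 1/(6 + M) (V(E, M) = (2*(-8))*(-1*2) + 1/(6 + M) = -16*(-2) + 1/(6 + M) = 32 + 1/(6 + M))
-125390/(-4015345) + 583953/V(-875, -2033) = -125390/(-4015345) + 583953/(((193 + 32*(-2033))/(6 - 2033))) = -125390*(-1/4015345) + 583953/(((193 - 65056)/(-2027))) = 25078/803069 + 583953/((-1/2027*(-64863))) = 25078/803069 + 583953/(64863/2027) = 25078/803069 + 583953*(2027/64863) = 25078/803069 + 394557577/21621 = 316857501015251/17363154849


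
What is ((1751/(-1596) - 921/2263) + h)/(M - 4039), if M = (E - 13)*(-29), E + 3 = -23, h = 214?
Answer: -767481643/10502963184 ≈ -0.073073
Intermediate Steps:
E = -26 (E = -3 - 23 = -26)
M = 1131 (M = (-26 - 13)*(-29) = -39*(-29) = 1131)
((1751/(-1596) - 921/2263) + h)/(M - 4039) = ((1751/(-1596) - 921/2263) + 214)/(1131 - 4039) = ((1751*(-1/1596) - 921*1/2263) + 214)/(-2908) = ((-1751/1596 - 921/2263) + 214)*(-1/2908) = (-5432429/3611748 + 214)*(-1/2908) = (767481643/3611748)*(-1/2908) = -767481643/10502963184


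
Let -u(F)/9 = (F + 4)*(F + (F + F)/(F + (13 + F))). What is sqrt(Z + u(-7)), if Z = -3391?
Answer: I*sqrt(3202) ≈ 56.586*I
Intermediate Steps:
u(F) = -9*(4 + F)*(F + 2*F/(13 + 2*F)) (u(F) = -9*(F + 4)*(F + (F + F)/(F + (13 + F))) = -9*(4 + F)*(F + (2*F)/(13 + 2*F)) = -9*(4 + F)*(F + 2*F/(13 + 2*F)))
sqrt(Z + u(-7)) = sqrt(-3391 - 9*(-7)*(60 + 2*(-7)**2 + 23*(-7))/(13 + 2*(-7))) = sqrt(-3391 - 9*(-7)*(60 + 2*49 - 161)/(13 - 14)) = sqrt(-3391 - 9*(-7)*(60 + 98 - 161)/(-1)) = sqrt(-3391 - 9*(-7)*(-1)*(-3)) = sqrt(-3391 + 189) = sqrt(-3202) = I*sqrt(3202)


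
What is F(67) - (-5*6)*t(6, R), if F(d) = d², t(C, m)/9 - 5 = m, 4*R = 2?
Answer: 5974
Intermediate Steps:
R = ½ (R = (¼)*2 = ½ ≈ 0.50000)
t(C, m) = 45 + 9*m
F(67) - (-5*6)*t(6, R) = 67² - (-5*6)*(45 + 9*(½)) = 4489 - (-30)*(45 + 9/2) = 4489 - (-30)*99/2 = 4489 - 1*(-1485) = 4489 + 1485 = 5974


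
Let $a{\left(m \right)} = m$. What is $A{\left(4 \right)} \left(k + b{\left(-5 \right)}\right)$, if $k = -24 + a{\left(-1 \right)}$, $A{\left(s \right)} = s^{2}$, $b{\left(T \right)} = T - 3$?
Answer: $-528$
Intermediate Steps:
$b{\left(T \right)} = -3 + T$
$k = -25$ ($k = -24 - 1 = -25$)
$A{\left(4 \right)} \left(k + b{\left(-5 \right)}\right) = 4^{2} \left(-25 - 8\right) = 16 \left(-25 - 8\right) = 16 \left(-33\right) = -528$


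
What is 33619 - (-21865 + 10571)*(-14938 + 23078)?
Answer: 91966779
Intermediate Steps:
33619 - (-21865 + 10571)*(-14938 + 23078) = 33619 - (-11294)*8140 = 33619 - 1*(-91933160) = 33619 + 91933160 = 91966779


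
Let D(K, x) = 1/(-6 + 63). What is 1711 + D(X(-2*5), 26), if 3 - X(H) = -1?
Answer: 97528/57 ≈ 1711.0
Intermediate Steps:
X(H) = 4 (X(H) = 3 - 1*(-1) = 3 + 1 = 4)
D(K, x) = 1/57
1711 + D(X(-2*5), 26) = 1711 + 1/57 = 97528/57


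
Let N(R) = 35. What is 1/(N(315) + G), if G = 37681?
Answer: 1/37716 ≈ 2.6514e-5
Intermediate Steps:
1/(N(315) + G) = 1/(35 + 37681) = 1/37716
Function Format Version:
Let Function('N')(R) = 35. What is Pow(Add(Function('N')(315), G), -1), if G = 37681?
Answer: Rational(1, 37716) ≈ 2.6514e-5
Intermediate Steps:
Pow(Add(Function('N')(315), G), -1) = Pow(Add(35, 37681), -1) = Pow(37716, -1) = Rational(1, 37716)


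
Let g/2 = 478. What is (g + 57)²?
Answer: 1026169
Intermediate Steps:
g = 956 (g = 2*478 = 956)
(g + 57)² = (956 + 57)² = 1013² = 1026169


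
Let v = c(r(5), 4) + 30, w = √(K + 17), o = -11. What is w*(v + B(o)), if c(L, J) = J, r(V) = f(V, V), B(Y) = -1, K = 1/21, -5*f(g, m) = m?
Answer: 11*√7518/7 ≈ 136.25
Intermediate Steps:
f(g, m) = -m/5
K = 1/21 ≈ 0.047619
r(V) = -V/5
w = √7518/21 (w = √(1/21 + 17) = √(358/21) = √7518/21 ≈ 4.1289)
v = 34 (v = 4 + 30 = 34)
w*(v + B(o)) = (√7518/21)*(34 - 1) = (√7518/21)*33 = 11*√7518/7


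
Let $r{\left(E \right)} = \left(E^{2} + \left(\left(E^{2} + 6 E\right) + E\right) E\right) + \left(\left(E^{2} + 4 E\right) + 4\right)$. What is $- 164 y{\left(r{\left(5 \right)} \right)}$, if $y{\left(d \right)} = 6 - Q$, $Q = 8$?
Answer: $328$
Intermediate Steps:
$r{\left(E \right)} = 4 + 2 E^{2} + 4 E + E \left(E^{2} + 7 E\right)$ ($r{\left(E \right)} = \left(E^{2} + \left(E^{2} + 7 E\right) E\right) + \left(4 + E^{2} + 4 E\right) = \left(E^{2} + E \left(E^{2} + 7 E\right)\right) + \left(4 + E^{2} + 4 E\right) = 4 + 2 E^{2} + 4 E + E \left(E^{2} + 7 E\right)$)
$y{\left(d \right)} = -2$ ($y{\left(d \right)} = 6 - 8 = -2$)
$- 164 y{\left(r{\left(5 \right)} \right)} = \left(-164\right) \left(-2\right) = 328$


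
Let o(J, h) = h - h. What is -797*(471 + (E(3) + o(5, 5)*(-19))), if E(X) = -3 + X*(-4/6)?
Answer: -371402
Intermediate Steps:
E(X) = -3 - 2*X/3 (E(X) = -3 + X*(-4*⅙) = -3 + X*(-⅔) = -3 - 2*X/3)
o(J, h) = 0
-797*(471 + (E(3) + o(5, 5)*(-19))) = -797*(471 + ((-3 - ⅔*3) + 0*(-19))) = -797*(471 + ((-3 - 2) + 0)) = -797*(471 + (-5 + 0)) = -797*(471 - 5) = -797*466 = -371402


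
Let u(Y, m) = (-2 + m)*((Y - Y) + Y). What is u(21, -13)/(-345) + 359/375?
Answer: 16132/8625 ≈ 1.8704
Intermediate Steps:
u(Y, m) = Y*(-2 + m) (u(Y, m) = (-2 + m)*(0 + Y) = (-2 + m)*Y = Y*(-2 + m))
u(21, -13)/(-345) + 359/375 = (21*(-2 - 13))/(-345) + 359/375 = (21*(-15))*(-1/345) + 359*(1/375) = -315*(-1/345) + 359/375 = 21/23 + 359/375 = 16132/8625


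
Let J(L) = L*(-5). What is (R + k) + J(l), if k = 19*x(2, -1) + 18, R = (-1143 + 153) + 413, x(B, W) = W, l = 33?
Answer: -743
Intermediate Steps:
R = -577 (R = -990 + 413 = -577)
J(L) = -5*L
k = -1 (k = 19*(-1) + 18 = -19 + 18 = -1)
(R + k) + J(l) = (-577 - 1) - 5*33 = -578 - 165 = -743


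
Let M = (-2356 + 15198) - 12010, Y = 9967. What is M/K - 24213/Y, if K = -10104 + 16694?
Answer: -75635563/32841265 ≈ -2.3031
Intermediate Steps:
M = 832 (M = 12842 - 12010 = 832)
K = 6590
M/K - 24213/Y = 832/6590 - 24213/9967 = 832*(1/6590) - 24213*1/9967 = 416/3295 - 24213/9967 = -75635563/32841265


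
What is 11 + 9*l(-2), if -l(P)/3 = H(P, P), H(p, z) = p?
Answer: 65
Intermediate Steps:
l(P) = -3*P
11 + 9*l(-2) = 11 + 9*(-3*(-2)) = 11 + 9*6 = 11 + 54 = 65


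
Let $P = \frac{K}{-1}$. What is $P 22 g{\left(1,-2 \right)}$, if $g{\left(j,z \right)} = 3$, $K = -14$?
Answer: $924$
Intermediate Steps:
$P = 14$ ($P = - \frac{14}{-1} = \left(-14\right) \left(-1\right) = 14$)
$P 22 g{\left(1,-2 \right)} = 14 \cdot 22 \cdot 3 = 308 \cdot 3 = 924$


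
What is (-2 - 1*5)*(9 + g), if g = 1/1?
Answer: -70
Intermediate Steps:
g = 1
(-2 - 1*5)*(9 + g) = (-2 - 1*5)*(9 + 1) = (-2 - 5)*10 = -7*10 = -70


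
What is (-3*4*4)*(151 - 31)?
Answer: -5760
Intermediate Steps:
(-3*4*4)*(151 - 31) = -12*4*120 = -48*120 = -5760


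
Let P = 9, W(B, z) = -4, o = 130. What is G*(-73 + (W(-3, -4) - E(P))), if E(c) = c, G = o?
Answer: -11180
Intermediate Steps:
G = 130
G*(-73 + (W(-3, -4) - E(P))) = 130*(-73 + (-4 - 1*9)) = 130*(-73 + (-4 - 9)) = 130*(-73 - 13) = 130*(-86) = -11180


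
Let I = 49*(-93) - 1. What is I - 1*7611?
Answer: -12169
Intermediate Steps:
I = -4558 (I = -4557 - 1 = -4558)
I - 1*7611 = -4558 - 1*7611 = -4558 - 7611 = -12169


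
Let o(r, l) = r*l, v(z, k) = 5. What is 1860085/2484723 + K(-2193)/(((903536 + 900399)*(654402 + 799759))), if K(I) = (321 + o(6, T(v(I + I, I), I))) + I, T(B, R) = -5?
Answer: 4879397146062657329/6517955000281655805 ≈ 0.74861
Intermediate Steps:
o(r, l) = l*r
K(I) = 291 + I (K(I) = (321 - 5*6) + I = (321 - 30) + I = 291 + I)
1860085/2484723 + K(-2193)/(((903536 + 900399)*(654402 + 799759))) = 1860085/2484723 + (291 - 2193)/(((903536 + 900399)*(654402 + 799759))) = 1860085*(1/2484723) - 1902/(1803935*1454161) = 1860085/2484723 - 1902/2623211923535 = 4879397146062657329/6517955000281655805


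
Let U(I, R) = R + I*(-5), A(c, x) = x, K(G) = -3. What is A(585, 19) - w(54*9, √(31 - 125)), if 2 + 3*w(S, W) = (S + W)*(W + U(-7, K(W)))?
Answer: -5133 - 518*I*√94/3 ≈ -5133.0 - 1674.1*I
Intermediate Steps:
U(I, R) = R - 5*I
w(S, W) = -⅔ + (32 + W)*(S + W)/3 (w(S, W) = -⅔ + ((S + W)*(W + (-3 - 5*(-7))))/3 = -⅔ + ((S + W)*(W + (-3 + 35)))/3 = -⅔ + ((S + W)*(W + 32))/3 = -⅔ + ((S + W)*(32 + W))/3 = -⅔ + ((32 + W)*(S + W))/3 = -⅔ + (32 + W)*(S + W)/3)
A(585, 19) - w(54*9, √(31 - 125)) = 19 - (-⅔ + (√(31 - 125))²/3 + 32*(54*9)/3 + 32*√(31 - 125)/3 + (54*9)*√(31 - 125)/3) = 19 - (-⅔ + (√(-94))²/3 + (32/3)*486 + 32*√(-94)/3 + (⅓)*486*√(-94)) = 19 - (-⅔ + (I*√94)²/3 + 5184 + 32*(I*√94)/3 + (⅓)*486*(I*√94)) = 19 - (-⅔ + (⅓)*(-94) + 5184 + 32*I*√94/3 + 162*I*√94) = 19 - (-⅔ - 94/3 + 5184 + 32*I*√94/3 + 162*I*√94) = 19 - (5152 + 518*I*√94/3) = 19 + (-5152 - 518*I*√94/3) = -5133 - 518*I*√94/3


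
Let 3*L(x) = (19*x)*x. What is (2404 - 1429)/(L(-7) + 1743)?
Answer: 585/1232 ≈ 0.47484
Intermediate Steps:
L(x) = 19*x**2/3 (L(x) = ((19*x)*x)/3 = (19*x**2)/3 = 19*x**2/3)
(2404 - 1429)/(L(-7) + 1743) = (2404 - 1429)/((19/3)*(-7)**2 + 1743) = 975/((19/3)*49 + 1743) = 975/(931/3 + 1743) = 975/(6160/3) = 975*(3/6160) = 585/1232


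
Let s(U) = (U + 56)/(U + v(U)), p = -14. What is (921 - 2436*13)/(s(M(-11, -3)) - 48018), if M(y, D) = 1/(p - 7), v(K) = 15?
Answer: 9654558/15076477 ≈ 0.64037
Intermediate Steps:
M(y, D) = -1/21 (M(y, D) = 1/(-14 - 7) = 1/(-21) = -1/21)
s(U) = (56 + U)/(15 + U) (s(U) = (U + 56)/(U + 15) = (56 + U)/(15 + U))
(921 - 2436*13)/(s(M(-11, -3)) - 48018) = (921 - 2436*13)/((56 - 1/21)/(15 - 1/21) - 48018) = (921 - 31668)/((1175/21)/(314/21) - 48018) = -30747/((21/314)*(1175/21) - 48018) = -30747/(1175/314 - 48018) = -30747/(-15076477/314) = -30747*(-314/15076477) = 9654558/15076477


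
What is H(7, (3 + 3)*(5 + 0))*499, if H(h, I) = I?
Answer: 14970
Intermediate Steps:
H(7, (3 + 3)*(5 + 0))*499 = ((3 + 3)*(5 + 0))*499 = (6*5)*499 = 30*499 = 14970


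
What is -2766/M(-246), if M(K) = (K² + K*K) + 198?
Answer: -461/20205 ≈ -0.022816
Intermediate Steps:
M(K) = 198 + 2*K² (M(K) = (K² + K²) + 198 = 2*K² + 198 = 198 + 2*K²)
-2766/M(-246) = -2766/(198 + 2*(-246)²) = -2766/(198 + 2*60516) = -2766/(198 + 121032) = -2766/121230 = -2766*1/121230 = -461/20205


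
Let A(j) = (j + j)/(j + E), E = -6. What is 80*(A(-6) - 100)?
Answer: -7920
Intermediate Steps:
A(j) = 2*j/(-6 + j) (A(j) = (j + j)/(j - 6) = (2*j)/(-6 + j) = 2*j/(-6 + j))
80*(A(-6) - 100) = 80*(2*(-6)/(-6 - 6) - 100) = 80*(2*(-6)/(-12) - 100) = 80*(2*(-6)*(-1/12) - 100) = 80*(1 - 100) = 80*(-99) = -7920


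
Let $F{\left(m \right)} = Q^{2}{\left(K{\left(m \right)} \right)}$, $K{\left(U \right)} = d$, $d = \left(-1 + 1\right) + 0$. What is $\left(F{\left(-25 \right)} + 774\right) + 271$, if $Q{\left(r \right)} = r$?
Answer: $1045$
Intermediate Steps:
$d = 0$ ($d = 0 + 0 = 0$)
$K{\left(U \right)} = 0$
$F{\left(m \right)} = 0$ ($F{\left(m \right)} = 0^{2} = 0$)
$\left(F{\left(-25 \right)} + 774\right) + 271 = \left(0 + 774\right) + 271 = 774 + 271 = 1045$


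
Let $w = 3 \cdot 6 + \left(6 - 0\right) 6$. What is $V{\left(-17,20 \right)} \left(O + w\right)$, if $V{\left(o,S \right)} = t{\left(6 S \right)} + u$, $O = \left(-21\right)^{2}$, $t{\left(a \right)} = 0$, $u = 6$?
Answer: $2970$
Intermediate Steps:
$O = 441$
$V{\left(o,S \right)} = 6$ ($V{\left(o,S \right)} = 0 + 6 = 6$)
$w = 54$ ($w = 18 + \left(6 + 0\right) 6 = 18 + 6 \cdot 6 = 18 + 36 = 54$)
$V{\left(-17,20 \right)} \left(O + w\right) = 6 \left(441 + 54\right) = 6 \cdot 495 = 2970$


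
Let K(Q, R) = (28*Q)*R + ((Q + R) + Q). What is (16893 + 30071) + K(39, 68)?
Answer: 121366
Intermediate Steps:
K(Q, R) = R + 2*Q + 28*Q*R (K(Q, R) = 28*Q*R + (R + 2*Q) = R + 2*Q + 28*Q*R)
(16893 + 30071) + K(39, 68) = (16893 + 30071) + (68 + 2*39 + 28*39*68) = 46964 + (68 + 78 + 74256) = 46964 + 74402 = 121366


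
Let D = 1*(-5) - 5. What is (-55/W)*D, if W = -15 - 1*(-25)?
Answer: 55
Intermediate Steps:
W = 10 (W = -15 + 25 = 10)
D = -10 (D = -5 - 5 = -10)
(-55/W)*D = -55/10*(-10) = -55*1/10*(-10) = -11/2*(-10) = 55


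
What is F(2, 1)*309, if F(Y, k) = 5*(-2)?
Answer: -3090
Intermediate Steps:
F(Y, k) = -10
F(2, 1)*309 = -10*309 = -3090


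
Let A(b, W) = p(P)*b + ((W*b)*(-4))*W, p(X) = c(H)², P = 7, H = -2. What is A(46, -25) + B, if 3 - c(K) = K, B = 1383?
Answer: -112467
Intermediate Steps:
c(K) = 3 - K
p(X) = 25 (p(X) = (3 - 1*(-2))² = (3 + 2)² = 5² = 25)
A(b, W) = 25*b - 4*b*W² (A(b, W) = 25*b + ((W*b)*(-4))*W = 25*b + (-4*W*b)*W = 25*b - 4*b*W²)
A(46, -25) + B = 46*(25 - 4*(-25)²) + 1383 = 46*(25 - 4*625) + 1383 = 46*(25 - 2500) + 1383 = 46*(-2475) + 1383 = -113850 + 1383 = -112467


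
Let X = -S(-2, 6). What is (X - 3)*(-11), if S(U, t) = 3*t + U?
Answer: 209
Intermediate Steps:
S(U, t) = U + 3*t
X = -16 (X = -(-2 + 3*6) = -(-2 + 18) = -1*16 = -16)
(X - 3)*(-11) = (-16 - 3)*(-11) = -19*(-11) = 209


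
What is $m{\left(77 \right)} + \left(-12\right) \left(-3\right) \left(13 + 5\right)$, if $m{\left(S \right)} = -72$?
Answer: $576$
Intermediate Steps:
$m{\left(77 \right)} + \left(-12\right) \left(-3\right) \left(13 + 5\right) = -72 + \left(-12\right) \left(-3\right) \left(13 + 5\right) = -72 + 36 \cdot 18 = -72 + 648 = 576$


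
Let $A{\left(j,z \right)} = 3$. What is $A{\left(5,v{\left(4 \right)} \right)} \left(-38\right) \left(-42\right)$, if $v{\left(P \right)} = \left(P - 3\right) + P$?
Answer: $4788$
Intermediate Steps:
$v{\left(P \right)} = -3 + 2 P$ ($v{\left(P \right)} = \left(-3 + P\right) + P = -3 + 2 P$)
$A{\left(5,v{\left(4 \right)} \right)} \left(-38\right) \left(-42\right) = 3 \left(-38\right) \left(-42\right) = \left(-114\right) \left(-42\right) = 4788$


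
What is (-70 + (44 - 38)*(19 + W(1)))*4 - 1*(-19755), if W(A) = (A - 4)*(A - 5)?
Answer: 20219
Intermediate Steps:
W(A) = (-5 + A)*(-4 + A) (W(A) = (-4 + A)*(-5 + A) = (-5 + A)*(-4 + A))
(-70 + (44 - 38)*(19 + W(1)))*4 - 1*(-19755) = (-70 + (44 - 38)*(19 + (20 + 1**2 - 9*1)))*4 - 1*(-19755) = (-70 + 6*(19 + (20 + 1 - 9)))*4 + 19755 = (-70 + 6*(19 + 12))*4 + 19755 = (-70 + 6*31)*4 + 19755 = (-70 + 186)*4 + 19755 = 116*4 + 19755 = 464 + 19755 = 20219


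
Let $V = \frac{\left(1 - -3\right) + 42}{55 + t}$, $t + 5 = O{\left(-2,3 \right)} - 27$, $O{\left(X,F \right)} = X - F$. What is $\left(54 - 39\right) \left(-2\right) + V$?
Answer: $- \frac{247}{9} \approx -27.444$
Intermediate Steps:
$t = -37$ ($t = -5 - 32 = -37$)
$V = \frac{23}{9}$ ($V = \frac{\left(1 - -3\right) + 42}{55 - 37} = \frac{\left(1 + 3\right) + 42}{18} = \left(4 + 42\right) \frac{1}{18} = 46 \cdot \frac{1}{18} = \frac{23}{9} \approx 2.5556$)
$\left(54 - 39\right) \left(-2\right) + V = \left(54 - 39\right) \left(-2\right) + \frac{23}{9} = 15 \left(-2\right) + \frac{23}{9} = -30 + \frac{23}{9} = - \frac{247}{9}$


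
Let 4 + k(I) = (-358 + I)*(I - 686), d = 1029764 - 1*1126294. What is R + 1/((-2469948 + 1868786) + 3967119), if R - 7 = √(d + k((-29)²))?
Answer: 23561700/3365957 + I*√21669 ≈ 7.0 + 147.2*I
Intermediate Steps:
d = -96530 (d = 1029764 - 1126294 = -96530)
k(I) = -4 + (-686 + I)*(-358 + I) (k(I) = -4 + (-358 + I)*(I - 686) = -4 + (-358 + I)*(-686 + I) = -4 + (-686 + I)*(-358 + I))
R = 7 + I*√21669 (R = 7 + √(-96530 + (245584 + ((-29)²)² - 1044*(-29)²)) = 7 + √(-96530 + (245584 + 841² - 1044*841)) = 7 + √(-96530 + (245584 + 707281 - 878004)) = 7 + √(-96530 + 74861) = 7 + √(-21669) = 7 + I*√21669 ≈ 7.0 + 147.2*I)
R + 1/((-2469948 + 1868786) + 3967119) = (7 + I*√21669) + 1/((-2469948 + 1868786) + 3967119) = (7 + I*√21669) + 1/(-601162 + 3967119) = (7 + I*√21669) + 1/3365957 = 23561700/3365957 + I*√21669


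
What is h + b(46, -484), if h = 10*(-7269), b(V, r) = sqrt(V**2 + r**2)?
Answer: -72690 + 2*sqrt(59093) ≈ -72204.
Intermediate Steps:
h = -72690
h + b(46, -484) = -72690 + sqrt(46**2 + (-484)**2) = -72690 + sqrt(2116 + 234256) = -72690 + sqrt(236372) = -72690 + 2*sqrt(59093)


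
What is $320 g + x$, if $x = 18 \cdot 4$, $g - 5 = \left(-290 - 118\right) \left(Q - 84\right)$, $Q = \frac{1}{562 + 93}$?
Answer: $\frac{1436875160}{131} \approx 1.0969 \cdot 10^{7}$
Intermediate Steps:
$Q = \frac{1}{655} \approx 0.0015267$
$g = \frac{22451027}{655}$ ($g = 5 + \left(-290 - 118\right) \left(\frac{1}{655} - 84\right) = 5 - - \frac{22447752}{655} = 5 + \frac{22447752}{655} = \frac{22451027}{655} \approx 34276.0$)
$x = 72$
$320 g + x = 320 \cdot \frac{22451027}{655} + 72 = \frac{1436865728}{131} + 72 = \frac{1436875160}{131}$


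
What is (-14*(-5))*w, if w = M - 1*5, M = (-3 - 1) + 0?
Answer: -630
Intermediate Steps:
M = -4 (M = -4 + 0 = -4)
w = -9 (w = -4 - 1*5 = -4 - 5 = -9)
(-14*(-5))*w = -14*(-5)*(-9) = 70*(-9) = -630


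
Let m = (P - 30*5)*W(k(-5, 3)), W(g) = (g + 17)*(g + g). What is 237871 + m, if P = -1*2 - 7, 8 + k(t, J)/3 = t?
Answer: -34973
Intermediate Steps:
k(t, J) = -24 + 3*t
W(g) = 2*g*(17 + g) (W(g) = (17 + g)*(2*g) = 2*g*(17 + g))
P = -9 (P = -2 - 7 = -9)
m = -272844 (m = (-9 - 30*5)*(2*(-24 + 3*(-5))*(17 + (-24 + 3*(-5)))) = (-9 - 150)*(2*(-24 - 15)*(17 + (-24 - 15))) = -318*(-39)*(17 - 39) = -318*(-39)*(-22) = -159*1716 = -272844)
237871 + m = 237871 - 272844 = -34973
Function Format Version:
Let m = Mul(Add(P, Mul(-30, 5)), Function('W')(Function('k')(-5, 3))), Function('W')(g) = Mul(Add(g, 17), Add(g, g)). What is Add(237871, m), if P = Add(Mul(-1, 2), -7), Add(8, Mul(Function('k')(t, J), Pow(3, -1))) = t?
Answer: -34973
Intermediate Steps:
Function('k')(t, J) = Add(-24, Mul(3, t))
Function('W')(g) = Mul(2, g, Add(17, g)) (Function('W')(g) = Mul(Add(17, g), Mul(2, g)) = Mul(2, g, Add(17, g)))
P = -9 (P = Add(-2, -7) = -9)
m = -272844 (m = Mul(Add(-9, Mul(-30, 5)), Mul(2, Add(-24, Mul(3, -5)), Add(17, Add(-24, Mul(3, -5))))) = Mul(Add(-9, -150), Mul(2, Add(-24, -15), Add(17, Add(-24, -15)))) = Mul(-159, Mul(2, -39, Add(17, -39))) = Mul(-159, Mul(2, -39, -22)) = Mul(-159, 1716) = -272844)
Add(237871, m) = Add(237871, -272844) = -34973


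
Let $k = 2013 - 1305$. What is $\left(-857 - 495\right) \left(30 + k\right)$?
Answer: $-997776$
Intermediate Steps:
$k = 708$
$\left(-857 - 495\right) \left(30 + k\right) = \left(-857 - 495\right) \left(30 + 708\right) = \left(-1352\right) 738 = -997776$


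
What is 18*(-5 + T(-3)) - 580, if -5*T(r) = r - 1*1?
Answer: -3278/5 ≈ -655.60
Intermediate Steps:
T(r) = ⅕ - r/5 (T(r) = -(r - 1*1)/5 = -(r - 1)/5 = -(-1 + r)/5 = ⅕ - r/5)
18*(-5 + T(-3)) - 580 = 18*(-5 + (⅕ - ⅕*(-3))) - 580 = 18*(-5 + (⅕ + ⅗)) - 580 = 18*(-5 + ⅘) - 580 = 18*(-21/5) - 580 = -378/5 - 580 = -3278/5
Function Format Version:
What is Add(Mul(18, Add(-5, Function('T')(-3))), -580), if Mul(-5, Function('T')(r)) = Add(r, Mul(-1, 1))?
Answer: Rational(-3278, 5) ≈ -655.60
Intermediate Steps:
Function('T')(r) = Add(Rational(1, 5), Mul(Rational(-1, 5), r)) (Function('T')(r) = Mul(Rational(-1, 5), Add(r, Mul(-1, 1))) = Mul(Rational(-1, 5), Add(r, -1)) = Mul(Rational(-1, 5), Add(-1, r)) = Add(Rational(1, 5), Mul(Rational(-1, 5), r)))
Add(Mul(18, Add(-5, Function('T')(-3))), -580) = Add(Mul(18, Add(-5, Add(Rational(1, 5), Mul(Rational(-1, 5), -3)))), -580) = Add(Mul(18, Add(-5, Add(Rational(1, 5), Rational(3, 5)))), -580) = Add(Mul(18, Add(-5, Rational(4, 5))), -580) = Add(Mul(18, Rational(-21, 5)), -580) = Add(Rational(-378, 5), -580) = Rational(-3278, 5)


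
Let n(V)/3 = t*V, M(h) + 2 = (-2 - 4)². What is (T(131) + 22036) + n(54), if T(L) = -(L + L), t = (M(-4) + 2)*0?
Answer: 21774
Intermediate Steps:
M(h) = 34 (M(h) = -2 + (-2 - 4)² = -2 + (-6)² = -2 + 36 = 34)
t = 0 (t = (34 + 2)*0 = 36*0 = 0)
T(L) = -2*L
n(V) = 0 (n(V) = 3*(0*V) = 3*0 = 0)
(T(131) + 22036) + n(54) = (-2*131 + 22036) + 0 = (-262 + 22036) + 0 = 21774 + 0 = 21774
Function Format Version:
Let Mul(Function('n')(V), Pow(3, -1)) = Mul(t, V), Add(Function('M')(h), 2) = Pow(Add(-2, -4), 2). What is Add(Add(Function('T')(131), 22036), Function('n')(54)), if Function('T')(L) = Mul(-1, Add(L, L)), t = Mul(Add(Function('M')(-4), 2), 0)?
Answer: 21774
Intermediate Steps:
Function('M')(h) = 34 (Function('M')(h) = Add(-2, Pow(Add(-2, -4), 2)) = Add(-2, Pow(-6, 2)) = Add(-2, 36) = 34)
t = 0 (t = Mul(Add(34, 2), 0) = Mul(36, 0) = 0)
Function('T')(L) = Mul(-2, L) (Function('T')(L) = Mul(-1, Mul(2, L)) = Mul(-2, L))
Function('n')(V) = 0 (Function('n')(V) = Mul(3, Mul(0, V)) = Mul(3, 0) = 0)
Add(Add(Function('T')(131), 22036), Function('n')(54)) = Add(Add(Mul(-2, 131), 22036), 0) = Add(Add(-262, 22036), 0) = Add(21774, 0) = 21774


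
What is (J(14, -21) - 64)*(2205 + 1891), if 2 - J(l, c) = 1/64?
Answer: -254016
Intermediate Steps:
J(l, c) = 127/64 (J(l, c) = 2 - 1/64 = 127/64)
(J(14, -21) - 64)*(2205 + 1891) = (127/64 - 64)*(2205 + 1891) = -3969/64*4096 = -254016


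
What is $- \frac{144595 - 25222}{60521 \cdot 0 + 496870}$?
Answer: $- \frac{119373}{496870} \approx -0.24025$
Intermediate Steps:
$- \frac{144595 - 25222}{60521 \cdot 0 + 496870} = - \frac{119373}{0 + 496870} = - \frac{119373}{496870}$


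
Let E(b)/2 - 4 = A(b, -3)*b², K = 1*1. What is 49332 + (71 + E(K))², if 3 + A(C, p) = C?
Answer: 54957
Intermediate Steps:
K = 1
A(C, p) = -3 + C
E(b) = 8 + 2*b²*(-3 + b) (E(b) = 8 + 2*((-3 + b)*b²) = 8 + 2*(b²*(-3 + b)) = 8 + 2*b²*(-3 + b))
49332 + (71 + E(K))² = 49332 + (71 + (8 + 2*1²*(-3 + 1)))² = 49332 + (71 + (8 + 2*1*(-2)))² = 49332 + (71 + (8 - 4))² = 49332 + (71 + 4)² = 49332 + 75² = 49332 + 5625 = 54957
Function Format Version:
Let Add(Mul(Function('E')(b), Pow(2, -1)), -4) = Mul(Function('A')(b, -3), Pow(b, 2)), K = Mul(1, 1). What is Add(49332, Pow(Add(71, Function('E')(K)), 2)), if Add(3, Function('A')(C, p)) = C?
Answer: 54957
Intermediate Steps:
K = 1
Function('A')(C, p) = Add(-3, C)
Function('E')(b) = Add(8, Mul(2, Pow(b, 2), Add(-3, b))) (Function('E')(b) = Add(8, Mul(2, Mul(Add(-3, b), Pow(b, 2)))) = Add(8, Mul(2, Mul(Pow(b, 2), Add(-3, b)))) = Add(8, Mul(2, Pow(b, 2), Add(-3, b))))
Add(49332, Pow(Add(71, Function('E')(K)), 2)) = Add(49332, Pow(Add(71, Add(8, Mul(2, Pow(1, 2), Add(-3, 1)))), 2)) = Add(49332, Pow(Add(71, Add(8, Mul(2, 1, -2))), 2)) = Add(49332, Pow(Add(71, Add(8, -4)), 2)) = Add(49332, Pow(Add(71, 4), 2)) = Add(49332, Pow(75, 2)) = Add(49332, 5625) = 54957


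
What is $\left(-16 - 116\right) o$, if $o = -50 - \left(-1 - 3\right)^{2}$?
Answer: $8712$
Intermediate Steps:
$o = -66$ ($o = -50 - \left(-4\right)^{2} = -50 - 16 = -66$)
$\left(-16 - 116\right) o = \left(-16 - 116\right) \left(-66\right) = \left(-132\right) \left(-66\right) = 8712$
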